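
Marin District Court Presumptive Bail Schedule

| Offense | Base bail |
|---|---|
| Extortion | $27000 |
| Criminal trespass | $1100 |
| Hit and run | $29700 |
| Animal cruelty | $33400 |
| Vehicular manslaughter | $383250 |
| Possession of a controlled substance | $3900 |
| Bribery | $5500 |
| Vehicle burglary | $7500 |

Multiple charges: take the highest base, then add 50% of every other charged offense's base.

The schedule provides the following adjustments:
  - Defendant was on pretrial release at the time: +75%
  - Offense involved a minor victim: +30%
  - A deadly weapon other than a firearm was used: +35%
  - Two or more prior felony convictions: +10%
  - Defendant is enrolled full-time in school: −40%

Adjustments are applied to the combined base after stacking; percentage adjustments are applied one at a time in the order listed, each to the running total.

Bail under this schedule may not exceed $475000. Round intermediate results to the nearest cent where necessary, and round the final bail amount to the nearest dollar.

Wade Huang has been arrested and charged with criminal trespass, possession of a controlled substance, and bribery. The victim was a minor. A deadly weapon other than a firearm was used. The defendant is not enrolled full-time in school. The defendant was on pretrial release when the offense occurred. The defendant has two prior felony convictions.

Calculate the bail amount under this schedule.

Base amounts from the schedule: criminal trespass $1100; possession of a controlled substance $3900; bribery $5500.
Stacking rule: highest base plus 50% of each additional charge. Highest is bribery at $5500. Additional: $1100 × 50% = $550; $3900 × 50% = $1950. Combined base = $5500 + $2500 = $8000.
Defendant was on pretrial release at the time (+75%): $8000 × 1.75 = $14000.
Offense involved a minor victim (+30%): $14000 × 1.3 = $18200.
A deadly weapon other than a firearm was used (+35%): $18200 × 1.35 = $24570.
Two or more prior felony convictions (+10%): $24570 × 1.1 = $27027.
$27027 is within the $475000 maximum.

$27027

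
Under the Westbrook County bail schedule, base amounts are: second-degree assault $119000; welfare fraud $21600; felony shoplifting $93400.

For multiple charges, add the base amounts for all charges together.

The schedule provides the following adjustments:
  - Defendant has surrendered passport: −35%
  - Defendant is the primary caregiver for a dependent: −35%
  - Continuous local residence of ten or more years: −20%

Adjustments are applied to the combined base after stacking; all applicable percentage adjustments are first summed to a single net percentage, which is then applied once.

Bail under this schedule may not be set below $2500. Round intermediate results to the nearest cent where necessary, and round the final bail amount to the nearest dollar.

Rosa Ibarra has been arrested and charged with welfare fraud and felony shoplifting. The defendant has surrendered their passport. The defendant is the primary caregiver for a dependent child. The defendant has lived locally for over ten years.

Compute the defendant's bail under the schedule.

$11500

Base amounts from the schedule: welfare fraud $21600; felony shoplifting $93400.
Stacking rule: sum of all bases. $21600 + $93400 = $115000.
Net percentage adjustment: −35% −35% −20% = −90%. $115000 × 0.1 = $11500.
$11500 is at or above the $2500 minimum.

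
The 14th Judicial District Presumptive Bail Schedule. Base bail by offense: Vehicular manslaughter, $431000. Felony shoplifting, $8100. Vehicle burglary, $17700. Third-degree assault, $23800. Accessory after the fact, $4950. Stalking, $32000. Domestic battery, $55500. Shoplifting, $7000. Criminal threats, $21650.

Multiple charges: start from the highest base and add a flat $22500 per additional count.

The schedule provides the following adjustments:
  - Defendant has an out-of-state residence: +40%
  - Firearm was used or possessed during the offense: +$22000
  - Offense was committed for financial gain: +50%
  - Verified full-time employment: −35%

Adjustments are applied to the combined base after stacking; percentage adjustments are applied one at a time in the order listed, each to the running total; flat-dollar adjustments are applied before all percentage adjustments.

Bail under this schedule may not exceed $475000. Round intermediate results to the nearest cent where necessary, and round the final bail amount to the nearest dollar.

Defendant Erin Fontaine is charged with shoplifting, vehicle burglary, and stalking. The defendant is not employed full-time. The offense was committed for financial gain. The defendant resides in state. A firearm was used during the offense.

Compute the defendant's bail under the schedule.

Base amounts from the schedule: shoplifting $7000; vehicle burglary $17700; stalking $32000.
Stacking rule: highest base plus $22500 per additional charge. Highest is stalking at $32000; 2 additional charges → +$45000. Combined base = $77000.
Firearm was used or possessed during the offense (+$22000 flat): $77000 + $22000 = $99000.
Offense was committed for financial gain (+50%): $99000 × 1.5 = $148500.
$148500 is within the $475000 maximum.

$148500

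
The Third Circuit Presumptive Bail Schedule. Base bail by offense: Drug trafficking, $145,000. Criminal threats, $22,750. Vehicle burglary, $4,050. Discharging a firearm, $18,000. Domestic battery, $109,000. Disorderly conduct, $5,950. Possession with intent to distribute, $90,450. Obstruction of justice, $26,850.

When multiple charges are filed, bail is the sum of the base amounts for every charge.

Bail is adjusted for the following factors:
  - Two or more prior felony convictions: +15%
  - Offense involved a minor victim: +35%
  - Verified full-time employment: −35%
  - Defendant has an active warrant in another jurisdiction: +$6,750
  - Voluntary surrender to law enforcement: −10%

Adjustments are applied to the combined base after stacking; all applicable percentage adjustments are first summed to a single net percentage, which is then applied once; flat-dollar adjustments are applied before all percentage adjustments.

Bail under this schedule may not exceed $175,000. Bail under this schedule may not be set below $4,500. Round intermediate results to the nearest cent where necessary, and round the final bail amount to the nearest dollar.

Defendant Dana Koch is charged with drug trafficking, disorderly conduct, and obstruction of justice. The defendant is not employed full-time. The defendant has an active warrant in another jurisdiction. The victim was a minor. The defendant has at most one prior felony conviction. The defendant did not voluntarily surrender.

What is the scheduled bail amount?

$175,000

Base amounts from the schedule: drug trafficking $145,000; disorderly conduct $5,950; obstruction of justice $26,850.
Stacking rule: sum of all bases. $145,000 + $5,950 + $26,850 = $177,800.
Defendant has an active warrant in another jurisdiction (+$6,750 flat): $177,800 + $6,750 = $184,550.
Offense involved a minor victim (+35%): $184,550 × 1.35 = $249,142.50.
Result $249,142.50 exceeds the maximum of $175,000; bail is capped at $175,000.
$175,000 is at or above the $4,500 minimum.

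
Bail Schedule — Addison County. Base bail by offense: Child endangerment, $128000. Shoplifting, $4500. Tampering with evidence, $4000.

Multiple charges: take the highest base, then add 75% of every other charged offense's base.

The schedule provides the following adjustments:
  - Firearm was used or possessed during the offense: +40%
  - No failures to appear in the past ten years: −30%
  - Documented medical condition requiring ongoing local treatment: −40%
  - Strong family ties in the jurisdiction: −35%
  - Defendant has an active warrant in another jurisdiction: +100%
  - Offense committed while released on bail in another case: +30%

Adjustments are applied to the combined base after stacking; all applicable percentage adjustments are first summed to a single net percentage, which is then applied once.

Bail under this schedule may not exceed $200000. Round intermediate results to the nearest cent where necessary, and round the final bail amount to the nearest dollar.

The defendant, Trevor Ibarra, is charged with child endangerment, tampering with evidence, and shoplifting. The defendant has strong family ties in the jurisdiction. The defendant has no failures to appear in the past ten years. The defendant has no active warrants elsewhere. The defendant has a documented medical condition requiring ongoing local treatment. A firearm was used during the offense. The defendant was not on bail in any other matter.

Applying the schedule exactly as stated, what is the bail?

Base amounts from the schedule: child endangerment $128000; tampering with evidence $4000; shoplifting $4500.
Stacking rule: highest base plus 75% of each additional charge. Highest is child endangerment at $128000. Additional: $4000 × 75% = $3000; $4500 × 75% = $3375. Combined base = $128000 + $6375 = $134375.
Net percentage adjustment: +40% −30% −40% −35% = −65%. $134375 × 0.35 = $47031.25.
$47031.25 is within the $200000 maximum.
Rounded to the nearest dollar: $47031.

$47031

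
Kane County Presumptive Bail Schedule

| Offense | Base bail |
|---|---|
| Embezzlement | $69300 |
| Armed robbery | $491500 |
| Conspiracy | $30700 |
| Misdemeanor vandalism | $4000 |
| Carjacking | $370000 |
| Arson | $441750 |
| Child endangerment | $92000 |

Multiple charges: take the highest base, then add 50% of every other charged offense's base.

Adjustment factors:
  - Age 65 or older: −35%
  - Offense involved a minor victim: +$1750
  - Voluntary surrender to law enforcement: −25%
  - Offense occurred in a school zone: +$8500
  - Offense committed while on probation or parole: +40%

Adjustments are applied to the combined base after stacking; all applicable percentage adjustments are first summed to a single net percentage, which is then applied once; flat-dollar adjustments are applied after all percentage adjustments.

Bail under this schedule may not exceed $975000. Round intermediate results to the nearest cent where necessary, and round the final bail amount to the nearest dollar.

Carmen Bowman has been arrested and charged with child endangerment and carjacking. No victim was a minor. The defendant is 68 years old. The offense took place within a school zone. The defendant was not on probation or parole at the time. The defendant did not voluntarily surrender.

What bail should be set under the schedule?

$278900

Base amounts from the schedule: child endangerment $92000; carjacking $370000.
Stacking rule: highest base plus 50% of each additional charge. Highest is carjacking at $370000. Additional: $92000 × 50% = $46000. Combined base = $370000 + $46000 = $416000.
Age 65 or older (−35%): $416000 × 0.65 = $270400.
Offense occurred in a school zone (+$8500 flat): $270400 + $8500 = $278900.
$278900 is within the $975000 maximum.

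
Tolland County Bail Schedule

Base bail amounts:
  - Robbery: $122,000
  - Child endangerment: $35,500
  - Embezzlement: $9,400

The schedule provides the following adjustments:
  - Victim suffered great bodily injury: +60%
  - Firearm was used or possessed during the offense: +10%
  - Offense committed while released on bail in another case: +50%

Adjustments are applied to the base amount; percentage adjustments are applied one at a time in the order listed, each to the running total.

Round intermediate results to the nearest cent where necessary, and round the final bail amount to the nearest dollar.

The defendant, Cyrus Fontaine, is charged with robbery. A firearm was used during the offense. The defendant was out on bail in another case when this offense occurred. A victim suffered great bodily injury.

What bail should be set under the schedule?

$322,080

Base amounts from the schedule: robbery $122,000.
Single charge. Combined base = $122,000.
Victim suffered great bodily injury (+60%): $122,000 × 1.6 = $195,200.
Firearm was used or possessed during the offense (+10%): $195,200 × 1.1 = $214,720.
Offense committed while released on bail in another case (+50%): $214,720 × 1.5 = $322,080.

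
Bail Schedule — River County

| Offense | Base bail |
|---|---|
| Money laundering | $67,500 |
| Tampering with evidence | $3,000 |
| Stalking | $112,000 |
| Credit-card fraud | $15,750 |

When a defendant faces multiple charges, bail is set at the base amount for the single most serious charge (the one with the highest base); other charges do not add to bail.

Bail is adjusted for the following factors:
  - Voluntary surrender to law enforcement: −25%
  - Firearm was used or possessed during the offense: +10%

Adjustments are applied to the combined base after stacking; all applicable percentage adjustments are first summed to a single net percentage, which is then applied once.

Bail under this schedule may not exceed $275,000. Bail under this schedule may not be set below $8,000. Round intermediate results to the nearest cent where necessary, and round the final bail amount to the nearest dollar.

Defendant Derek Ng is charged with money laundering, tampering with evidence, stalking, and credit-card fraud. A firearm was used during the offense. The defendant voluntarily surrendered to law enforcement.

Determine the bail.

$95,200

Base amounts from the schedule: money laundering $67,500; tampering with evidence $3,000; stalking $112,000; credit-card fraud $15,750.
Stacking rule: use the highest base only. Highest is stalking at $112,000. Combined base = $112,000.
Net percentage adjustment: −25% +10% = −15%. $112,000 × 0.85 = $95,200.
$95,200 is within the $275,000 maximum.
$95,200 is at or above the $8,000 minimum.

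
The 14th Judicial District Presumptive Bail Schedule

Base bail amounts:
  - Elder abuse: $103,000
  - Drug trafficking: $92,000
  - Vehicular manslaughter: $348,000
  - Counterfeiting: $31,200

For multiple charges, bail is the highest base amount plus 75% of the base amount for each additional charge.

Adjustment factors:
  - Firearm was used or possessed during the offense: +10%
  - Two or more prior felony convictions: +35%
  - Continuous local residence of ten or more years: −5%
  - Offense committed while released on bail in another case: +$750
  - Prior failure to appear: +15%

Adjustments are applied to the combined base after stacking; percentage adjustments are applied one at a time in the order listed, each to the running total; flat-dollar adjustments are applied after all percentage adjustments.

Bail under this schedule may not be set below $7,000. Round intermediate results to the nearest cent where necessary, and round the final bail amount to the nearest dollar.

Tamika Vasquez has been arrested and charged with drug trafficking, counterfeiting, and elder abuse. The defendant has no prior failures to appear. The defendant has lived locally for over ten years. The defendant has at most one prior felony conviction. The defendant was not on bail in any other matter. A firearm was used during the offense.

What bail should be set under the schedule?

Base amounts from the schedule: drug trafficking $92,000; counterfeiting $31,200; elder abuse $103,000.
Stacking rule: highest base plus 75% of each additional charge. Highest is elder abuse at $103,000. Additional: $92,000 × 75% = $69,000; $31,200 × 75% = $23,400. Combined base = $103,000 + $92,400 = $195,400.
Firearm was used or possessed during the offense (+10%): $195,400 × 1.1 = $214,940.
Continuous local residence of ten or more years (−5%): $214,940 × 0.95 = $204,193.
$204,193 is at or above the $7,000 minimum.

$204,193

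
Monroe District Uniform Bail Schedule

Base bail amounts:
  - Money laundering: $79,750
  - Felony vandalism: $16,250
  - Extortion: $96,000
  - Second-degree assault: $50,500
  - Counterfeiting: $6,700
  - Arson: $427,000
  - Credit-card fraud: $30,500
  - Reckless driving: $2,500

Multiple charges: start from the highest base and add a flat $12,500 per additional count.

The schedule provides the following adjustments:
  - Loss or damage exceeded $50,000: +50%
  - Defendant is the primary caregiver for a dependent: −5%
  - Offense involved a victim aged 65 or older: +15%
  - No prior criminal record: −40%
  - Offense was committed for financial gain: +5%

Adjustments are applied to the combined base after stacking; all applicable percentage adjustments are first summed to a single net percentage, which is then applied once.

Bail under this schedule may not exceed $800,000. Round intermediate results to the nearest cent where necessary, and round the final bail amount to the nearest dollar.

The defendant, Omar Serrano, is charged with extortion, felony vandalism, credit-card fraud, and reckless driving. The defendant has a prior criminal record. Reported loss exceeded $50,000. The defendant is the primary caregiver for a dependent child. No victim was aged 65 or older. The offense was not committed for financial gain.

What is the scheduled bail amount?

Base amounts from the schedule: extortion $96,000; felony vandalism $16,250; credit-card fraud $30,500; reckless driving $2,500.
Stacking rule: highest base plus $12,500 per additional charge. Highest is extortion at $96,000; 3 additional charges → +$37,500. Combined base = $133,500.
Net percentage adjustment: +50% −5% = +45%. $133,500 × 1.45 = $193,575.
$193,575 is within the $800,000 maximum.

$193,575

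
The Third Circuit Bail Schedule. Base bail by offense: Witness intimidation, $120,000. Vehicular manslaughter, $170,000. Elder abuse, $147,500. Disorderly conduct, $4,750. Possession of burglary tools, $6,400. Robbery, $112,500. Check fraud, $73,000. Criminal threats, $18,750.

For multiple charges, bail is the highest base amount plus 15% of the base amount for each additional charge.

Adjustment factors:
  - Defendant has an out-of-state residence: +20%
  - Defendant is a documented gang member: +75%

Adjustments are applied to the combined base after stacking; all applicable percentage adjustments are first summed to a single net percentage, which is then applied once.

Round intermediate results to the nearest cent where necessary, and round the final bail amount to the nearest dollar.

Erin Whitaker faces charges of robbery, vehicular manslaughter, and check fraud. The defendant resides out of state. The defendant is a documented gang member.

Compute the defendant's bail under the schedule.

Base amounts from the schedule: robbery $112,500; vehicular manslaughter $170,000; check fraud $73,000.
Stacking rule: highest base plus 15% of each additional charge. Highest is vehicular manslaughter at $170,000. Additional: $112,500 × 15% = $16,875; $73,000 × 15% = $10,950. Combined base = $170,000 + $27,825 = $197,825.
Net percentage adjustment: +20% +75% = +95%. $197,825 × 1.95 = $385,758.75.
Rounded to the nearest dollar: $385,759.

$385,759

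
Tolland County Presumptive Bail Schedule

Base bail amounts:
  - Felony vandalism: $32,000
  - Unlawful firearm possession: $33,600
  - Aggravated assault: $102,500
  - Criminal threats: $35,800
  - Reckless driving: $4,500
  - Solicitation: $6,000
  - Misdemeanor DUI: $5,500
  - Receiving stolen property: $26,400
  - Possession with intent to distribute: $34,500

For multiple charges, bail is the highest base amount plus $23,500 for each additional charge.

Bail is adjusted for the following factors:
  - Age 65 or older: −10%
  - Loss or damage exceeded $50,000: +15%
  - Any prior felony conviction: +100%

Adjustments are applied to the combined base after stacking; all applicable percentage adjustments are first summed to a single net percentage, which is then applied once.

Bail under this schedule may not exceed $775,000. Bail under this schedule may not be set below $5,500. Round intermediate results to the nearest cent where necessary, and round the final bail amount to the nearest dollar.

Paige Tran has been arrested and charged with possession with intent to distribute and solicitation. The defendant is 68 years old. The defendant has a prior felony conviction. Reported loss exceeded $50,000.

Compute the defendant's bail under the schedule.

$118,900

Base amounts from the schedule: possession with intent to distribute $34,500; solicitation $6,000.
Stacking rule: highest base plus $23,500 per additional charge. Highest is possession with intent to distribute at $34,500; 1 additional charge → +$23,500. Combined base = $58,000.
Net percentage adjustment: −10% +15% +100% = +105%. $58,000 × 2.05 = $118,900.
$118,900 is within the $775,000 maximum.
$118,900 is at or above the $5,500 minimum.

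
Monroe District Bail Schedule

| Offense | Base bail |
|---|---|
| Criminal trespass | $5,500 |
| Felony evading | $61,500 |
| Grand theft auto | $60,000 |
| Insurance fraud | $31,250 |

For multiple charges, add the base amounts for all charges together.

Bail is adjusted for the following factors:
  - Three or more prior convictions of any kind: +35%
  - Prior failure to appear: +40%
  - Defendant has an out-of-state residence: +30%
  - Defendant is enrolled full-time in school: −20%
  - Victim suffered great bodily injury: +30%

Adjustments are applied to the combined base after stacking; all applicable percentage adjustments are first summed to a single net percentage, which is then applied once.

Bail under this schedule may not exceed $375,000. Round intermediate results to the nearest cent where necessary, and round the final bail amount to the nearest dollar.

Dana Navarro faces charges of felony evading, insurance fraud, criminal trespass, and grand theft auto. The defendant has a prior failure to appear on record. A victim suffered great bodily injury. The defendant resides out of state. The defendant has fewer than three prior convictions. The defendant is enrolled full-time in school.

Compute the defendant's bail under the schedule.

Base amounts from the schedule: felony evading $61,500; insurance fraud $31,250; criminal trespass $5,500; grand theft auto $60,000.
Stacking rule: sum of all bases. $61,500 + $31,250 + $5,500 + $60,000 = $158,250.
Net percentage adjustment: +40% +30% −20% +30% = +80%. $158,250 × 1.8 = $284,850.
$284,850 is within the $375,000 maximum.

$284,850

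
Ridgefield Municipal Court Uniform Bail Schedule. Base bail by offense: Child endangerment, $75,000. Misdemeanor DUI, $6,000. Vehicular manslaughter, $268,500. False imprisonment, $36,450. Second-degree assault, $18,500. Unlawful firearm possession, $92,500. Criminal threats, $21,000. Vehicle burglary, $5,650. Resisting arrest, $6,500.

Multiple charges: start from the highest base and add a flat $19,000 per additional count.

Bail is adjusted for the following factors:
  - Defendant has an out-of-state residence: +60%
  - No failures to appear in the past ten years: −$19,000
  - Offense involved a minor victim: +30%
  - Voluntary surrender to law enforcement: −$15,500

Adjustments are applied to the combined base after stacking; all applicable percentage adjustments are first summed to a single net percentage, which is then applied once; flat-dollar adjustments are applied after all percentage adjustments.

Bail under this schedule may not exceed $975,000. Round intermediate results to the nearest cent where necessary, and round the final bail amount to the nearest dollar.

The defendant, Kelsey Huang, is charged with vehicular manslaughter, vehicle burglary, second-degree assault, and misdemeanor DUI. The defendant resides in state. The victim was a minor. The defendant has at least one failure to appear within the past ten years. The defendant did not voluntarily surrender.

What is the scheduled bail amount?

Base amounts from the schedule: vehicular manslaughter $268,500; vehicle burglary $5,650; second-degree assault $18,500; misdemeanor DUI $6,000.
Stacking rule: highest base plus $19,000 per additional charge. Highest is vehicular manslaughter at $268,500; 3 additional charges → +$57,000. Combined base = $325,500.
Offense involved a minor victim (+30%): $325,500 × 1.3 = $423,150.
$423,150 is within the $975,000 maximum.

$423,150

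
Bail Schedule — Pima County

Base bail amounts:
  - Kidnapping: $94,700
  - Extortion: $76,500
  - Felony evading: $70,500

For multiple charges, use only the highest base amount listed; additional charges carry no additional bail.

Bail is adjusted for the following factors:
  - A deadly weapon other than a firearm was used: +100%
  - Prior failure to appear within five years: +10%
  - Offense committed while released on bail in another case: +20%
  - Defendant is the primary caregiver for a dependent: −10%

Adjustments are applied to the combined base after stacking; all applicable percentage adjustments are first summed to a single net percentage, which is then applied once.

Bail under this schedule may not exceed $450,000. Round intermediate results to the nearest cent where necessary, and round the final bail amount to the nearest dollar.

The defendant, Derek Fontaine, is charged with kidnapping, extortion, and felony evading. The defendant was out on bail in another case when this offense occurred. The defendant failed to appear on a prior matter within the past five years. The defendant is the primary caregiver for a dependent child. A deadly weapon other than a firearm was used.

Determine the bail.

Base amounts from the schedule: kidnapping $94,700; extortion $76,500; felony evading $70,500.
Stacking rule: use the highest base only. Highest is kidnapping at $94,700. Combined base = $94,700.
Net percentage adjustment: +100% +10% +20% −10% = +120%. $94,700 × 2.2 = $208,340.
$208,340 is within the $450,000 maximum.

$208,340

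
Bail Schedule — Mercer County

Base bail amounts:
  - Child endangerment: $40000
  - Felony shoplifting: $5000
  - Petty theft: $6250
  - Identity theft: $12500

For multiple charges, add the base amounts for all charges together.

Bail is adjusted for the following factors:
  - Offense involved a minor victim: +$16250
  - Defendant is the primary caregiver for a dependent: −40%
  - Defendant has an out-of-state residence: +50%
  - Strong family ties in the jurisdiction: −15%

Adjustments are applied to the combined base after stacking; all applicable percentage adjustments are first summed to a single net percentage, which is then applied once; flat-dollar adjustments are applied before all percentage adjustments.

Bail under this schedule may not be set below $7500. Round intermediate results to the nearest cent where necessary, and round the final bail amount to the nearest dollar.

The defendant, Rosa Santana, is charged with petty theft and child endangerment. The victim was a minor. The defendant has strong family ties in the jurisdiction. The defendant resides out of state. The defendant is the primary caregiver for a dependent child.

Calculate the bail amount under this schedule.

Base amounts from the schedule: petty theft $6250; child endangerment $40000.
Stacking rule: sum of all bases. $6250 + $40000 = $46250.
Offense involved a minor victim (+$16250 flat): $46250 + $16250 = $62500.
Net percentage adjustment: −40% +50% −15% = −5%. $62500 × 0.95 = $59375.
$59375 is at or above the $7500 minimum.

$59375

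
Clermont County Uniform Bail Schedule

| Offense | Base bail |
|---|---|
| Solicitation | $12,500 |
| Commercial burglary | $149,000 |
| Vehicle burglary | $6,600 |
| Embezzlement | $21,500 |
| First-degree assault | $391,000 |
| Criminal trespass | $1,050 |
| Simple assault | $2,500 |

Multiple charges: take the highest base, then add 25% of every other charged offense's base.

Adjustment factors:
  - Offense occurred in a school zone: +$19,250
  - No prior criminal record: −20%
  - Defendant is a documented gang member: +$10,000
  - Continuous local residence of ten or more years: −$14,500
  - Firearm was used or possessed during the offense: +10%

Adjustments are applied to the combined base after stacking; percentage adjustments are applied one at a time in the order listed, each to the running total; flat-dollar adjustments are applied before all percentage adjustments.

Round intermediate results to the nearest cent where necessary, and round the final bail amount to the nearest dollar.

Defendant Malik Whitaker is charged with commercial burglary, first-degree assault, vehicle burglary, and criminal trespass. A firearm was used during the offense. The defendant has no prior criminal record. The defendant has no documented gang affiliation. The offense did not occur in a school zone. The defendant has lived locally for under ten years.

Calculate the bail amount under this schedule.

$378,543

Base amounts from the schedule: commercial burglary $149,000; first-degree assault $391,000; vehicle burglary $6,600; criminal trespass $1,050.
Stacking rule: highest base plus 25% of each additional charge. Highest is first-degree assault at $391,000. Additional: $149,000 × 25% = $37,250; $6,600 × 25% = $1,650; $1,050 × 25% = $262.50. Combined base = $391,000 + $39,162.50 = $430,162.50.
No prior criminal record (−20%): $430,162.50 × 0.8 = $344,130.
Firearm was used or possessed during the offense (+10%): $344,130 × 1.1 = $378,543.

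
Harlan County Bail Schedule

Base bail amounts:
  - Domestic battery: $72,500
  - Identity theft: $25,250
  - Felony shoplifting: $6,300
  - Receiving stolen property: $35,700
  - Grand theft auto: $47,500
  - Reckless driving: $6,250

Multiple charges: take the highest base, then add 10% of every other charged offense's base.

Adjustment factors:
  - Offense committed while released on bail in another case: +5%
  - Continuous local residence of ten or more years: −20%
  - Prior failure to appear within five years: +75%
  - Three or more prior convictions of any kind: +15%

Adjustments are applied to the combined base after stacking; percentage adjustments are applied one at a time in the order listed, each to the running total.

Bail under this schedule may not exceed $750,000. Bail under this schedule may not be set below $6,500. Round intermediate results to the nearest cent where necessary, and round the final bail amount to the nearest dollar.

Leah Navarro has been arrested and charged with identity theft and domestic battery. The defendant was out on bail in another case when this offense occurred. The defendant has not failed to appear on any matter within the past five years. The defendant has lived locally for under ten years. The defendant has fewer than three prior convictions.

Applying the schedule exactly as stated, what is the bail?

Base amounts from the schedule: identity theft $25,250; domestic battery $72,500.
Stacking rule: highest base plus 10% of each additional charge. Highest is domestic battery at $72,500. Additional: $25,250 × 10% = $2,525. Combined base = $72,500 + $2,525 = $75,025.
Offense committed while released on bail in another case (+5%): $75,025 × 1.05 = $78,776.25.
$78,776.25 is within the $750,000 maximum.
$78,776.25 is at or above the $6,500 minimum.
Rounded to the nearest dollar: $78,776.

$78,776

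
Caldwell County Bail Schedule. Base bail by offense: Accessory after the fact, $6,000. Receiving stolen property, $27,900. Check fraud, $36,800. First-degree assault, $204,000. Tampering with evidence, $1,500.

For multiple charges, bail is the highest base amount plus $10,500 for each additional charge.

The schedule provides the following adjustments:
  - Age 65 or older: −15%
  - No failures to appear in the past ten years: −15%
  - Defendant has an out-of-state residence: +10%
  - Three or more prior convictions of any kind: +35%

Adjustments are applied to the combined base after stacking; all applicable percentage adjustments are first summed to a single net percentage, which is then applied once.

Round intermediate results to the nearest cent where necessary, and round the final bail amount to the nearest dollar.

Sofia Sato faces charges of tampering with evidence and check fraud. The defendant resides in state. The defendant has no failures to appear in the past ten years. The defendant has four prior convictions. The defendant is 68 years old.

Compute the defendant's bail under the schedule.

$49,665

Base amounts from the schedule: tampering with evidence $1,500; check fraud $36,800.
Stacking rule: highest base plus $10,500 per additional charge. Highest is check fraud at $36,800; 1 additional charge → +$10,500. Combined base = $47,300.
Net percentage adjustment: −15% −15% +35% = +5%. $47,300 × 1.05 = $49,665.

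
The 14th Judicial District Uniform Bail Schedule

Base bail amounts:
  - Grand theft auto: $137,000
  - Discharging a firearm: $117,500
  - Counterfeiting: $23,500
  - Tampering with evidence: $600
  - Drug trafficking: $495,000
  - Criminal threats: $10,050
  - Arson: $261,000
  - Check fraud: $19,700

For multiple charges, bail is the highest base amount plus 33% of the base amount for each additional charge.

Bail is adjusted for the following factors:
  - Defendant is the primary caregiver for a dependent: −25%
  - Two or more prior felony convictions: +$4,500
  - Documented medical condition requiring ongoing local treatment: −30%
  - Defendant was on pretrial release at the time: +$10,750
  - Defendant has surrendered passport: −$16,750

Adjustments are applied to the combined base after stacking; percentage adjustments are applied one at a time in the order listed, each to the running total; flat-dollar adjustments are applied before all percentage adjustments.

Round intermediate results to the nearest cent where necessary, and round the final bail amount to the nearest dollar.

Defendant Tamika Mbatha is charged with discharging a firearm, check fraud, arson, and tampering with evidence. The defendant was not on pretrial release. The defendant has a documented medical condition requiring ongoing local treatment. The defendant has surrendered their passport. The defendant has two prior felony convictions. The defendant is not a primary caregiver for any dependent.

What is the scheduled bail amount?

$205,957

Base amounts from the schedule: discharging a firearm $117,500; check fraud $19,700; arson $261,000; tampering with evidence $600.
Stacking rule: highest base plus 33% of each additional charge. Highest is arson at $261,000. Additional: $117,500 × 33% = $38,775; $19,700 × 33% = $6,501; $600 × 33% = $198. Combined base = $261,000 + $45,474 = $306,474.
Two or more prior felony convictions (+$4,500 flat): $306,474 + $4,500 = $310,974.
Defendant has surrendered passport (−$16,750 flat): $310,974 − $16,750 = $294,224.
Documented medical condition requiring ongoing local treatment (−30%): $294,224 × 0.7 = $205,956.80.
Rounded to the nearest dollar: $205,957.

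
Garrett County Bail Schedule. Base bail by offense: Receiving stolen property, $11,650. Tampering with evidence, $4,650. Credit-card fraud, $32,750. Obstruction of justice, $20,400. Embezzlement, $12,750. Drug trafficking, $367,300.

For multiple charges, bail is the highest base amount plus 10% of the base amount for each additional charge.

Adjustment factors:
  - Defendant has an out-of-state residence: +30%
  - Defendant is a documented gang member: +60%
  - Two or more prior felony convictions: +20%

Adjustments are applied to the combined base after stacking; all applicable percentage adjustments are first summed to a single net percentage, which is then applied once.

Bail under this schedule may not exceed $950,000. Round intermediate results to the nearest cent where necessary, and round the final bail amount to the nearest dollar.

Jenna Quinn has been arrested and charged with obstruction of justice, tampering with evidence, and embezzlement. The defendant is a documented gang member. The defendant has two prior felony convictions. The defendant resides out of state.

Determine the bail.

$46,494

Base amounts from the schedule: obstruction of justice $20,400; tampering with evidence $4,650; embezzlement $12,750.
Stacking rule: highest base plus 10% of each additional charge. Highest is obstruction of justice at $20,400. Additional: $4,650 × 10% = $465; $12,750 × 10% = $1,275. Combined base = $20,400 + $1,740 = $22,140.
Net percentage adjustment: +30% +60% +20% = +110%. $22,140 × 2.1 = $46,494.
$46,494 is within the $950,000 maximum.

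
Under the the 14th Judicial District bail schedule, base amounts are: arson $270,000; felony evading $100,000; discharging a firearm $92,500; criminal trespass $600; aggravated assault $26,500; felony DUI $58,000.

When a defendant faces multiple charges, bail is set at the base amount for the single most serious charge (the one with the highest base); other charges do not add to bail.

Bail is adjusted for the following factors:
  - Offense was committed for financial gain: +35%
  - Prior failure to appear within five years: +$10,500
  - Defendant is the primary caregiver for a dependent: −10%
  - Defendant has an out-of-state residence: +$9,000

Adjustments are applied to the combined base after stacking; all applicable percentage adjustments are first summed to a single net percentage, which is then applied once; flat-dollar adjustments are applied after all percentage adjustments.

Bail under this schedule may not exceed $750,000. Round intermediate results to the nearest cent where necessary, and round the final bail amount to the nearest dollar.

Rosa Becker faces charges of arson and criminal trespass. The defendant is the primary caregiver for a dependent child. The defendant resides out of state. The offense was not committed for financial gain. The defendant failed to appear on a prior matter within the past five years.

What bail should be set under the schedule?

Base amounts from the schedule: arson $270,000; criminal trespass $600.
Stacking rule: use the highest base only. Highest is arson at $270,000. Combined base = $270,000.
Defendant is the primary caregiver for a dependent (−10%): $270,000 × 0.9 = $243,000.
Prior failure to appear within five years (+$10,500 flat): $243,000 + $10,500 = $253,500.
Defendant has an out-of-state residence (+$9,000 flat): $253,500 + $9,000 = $262,500.
$262,500 is within the $750,000 maximum.

$262,500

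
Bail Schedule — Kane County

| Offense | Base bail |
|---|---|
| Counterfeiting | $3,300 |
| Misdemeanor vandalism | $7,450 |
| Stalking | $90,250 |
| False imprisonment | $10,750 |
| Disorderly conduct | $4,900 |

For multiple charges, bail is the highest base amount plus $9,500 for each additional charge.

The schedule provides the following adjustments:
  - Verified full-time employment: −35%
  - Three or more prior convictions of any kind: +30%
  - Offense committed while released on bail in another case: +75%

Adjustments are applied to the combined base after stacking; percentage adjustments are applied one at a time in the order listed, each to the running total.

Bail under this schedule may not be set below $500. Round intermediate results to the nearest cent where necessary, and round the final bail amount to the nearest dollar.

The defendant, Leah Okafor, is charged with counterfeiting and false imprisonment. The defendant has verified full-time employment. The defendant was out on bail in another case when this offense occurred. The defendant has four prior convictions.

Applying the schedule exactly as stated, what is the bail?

Base amounts from the schedule: counterfeiting $3,300; false imprisonment $10,750.
Stacking rule: highest base plus $9,500 per additional charge. Highest is false imprisonment at $10,750; 1 additional charge → +$9,500. Combined base = $20,250.
Verified full-time employment (−35%): $20,250 × 0.65 = $13,162.50.
Three or more prior convictions of any kind (+30%): $13,162.50 × 1.3 = $17,111.25.
Offense committed while released on bail in another case (+75%): $17,111.25 × 1.75 = $29,944.69.
$29,944.69 is at or above the $500 minimum.
Rounded to the nearest dollar: $29,945.

$29,945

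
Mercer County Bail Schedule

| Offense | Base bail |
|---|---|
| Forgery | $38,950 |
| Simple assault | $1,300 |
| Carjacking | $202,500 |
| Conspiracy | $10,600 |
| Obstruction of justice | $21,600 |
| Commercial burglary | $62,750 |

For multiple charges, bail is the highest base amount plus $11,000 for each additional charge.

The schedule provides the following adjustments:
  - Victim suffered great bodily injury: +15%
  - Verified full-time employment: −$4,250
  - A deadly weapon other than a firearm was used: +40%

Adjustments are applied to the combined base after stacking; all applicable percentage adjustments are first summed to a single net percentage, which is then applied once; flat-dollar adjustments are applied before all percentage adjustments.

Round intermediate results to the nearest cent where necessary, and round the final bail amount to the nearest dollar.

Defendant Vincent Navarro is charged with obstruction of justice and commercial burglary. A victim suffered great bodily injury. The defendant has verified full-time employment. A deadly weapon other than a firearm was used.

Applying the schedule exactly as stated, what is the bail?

$107,725

Base amounts from the schedule: obstruction of justice $21,600; commercial burglary $62,750.
Stacking rule: highest base plus $11,000 per additional charge. Highest is commercial burglary at $62,750; 1 additional charge → +$11,000. Combined base = $73,750.
Verified full-time employment (−$4,250 flat): $73,750 − $4,250 = $69,500.
Net percentage adjustment: +15% +40% = +55%. $69,500 × 1.55 = $107,725.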